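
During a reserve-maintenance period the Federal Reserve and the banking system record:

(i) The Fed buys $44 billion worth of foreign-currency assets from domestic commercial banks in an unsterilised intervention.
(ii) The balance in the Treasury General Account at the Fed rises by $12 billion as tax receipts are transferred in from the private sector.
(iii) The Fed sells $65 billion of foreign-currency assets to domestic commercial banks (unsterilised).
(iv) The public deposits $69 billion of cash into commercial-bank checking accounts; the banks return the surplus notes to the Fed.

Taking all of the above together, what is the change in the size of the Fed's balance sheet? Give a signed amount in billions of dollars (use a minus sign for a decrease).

-$21 billion

Fed balance sheet:
  Assets:      Foreign assets −$21B
  Liabilities: Bank reserves +$36B, Currency in circulation −$69B, Government deposits +$12B
Change in total Fed assets = -$21 billion.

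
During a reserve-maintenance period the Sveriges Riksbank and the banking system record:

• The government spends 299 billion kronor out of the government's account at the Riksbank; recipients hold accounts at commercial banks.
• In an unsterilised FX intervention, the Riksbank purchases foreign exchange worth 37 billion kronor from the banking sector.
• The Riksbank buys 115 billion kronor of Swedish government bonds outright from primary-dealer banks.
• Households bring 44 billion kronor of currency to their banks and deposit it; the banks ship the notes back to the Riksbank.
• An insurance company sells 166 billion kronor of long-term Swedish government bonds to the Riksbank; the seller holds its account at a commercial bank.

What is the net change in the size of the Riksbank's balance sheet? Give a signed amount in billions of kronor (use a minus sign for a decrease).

+318 billion

Riksbank balance sheet:
  Assets:      Securities +281B, Foreign assets +37B
  Liabilities: Bank reserves +661B, Currency in circulation −44B, Government deposits −299B
Change in total Riksbank assets = +318 billion.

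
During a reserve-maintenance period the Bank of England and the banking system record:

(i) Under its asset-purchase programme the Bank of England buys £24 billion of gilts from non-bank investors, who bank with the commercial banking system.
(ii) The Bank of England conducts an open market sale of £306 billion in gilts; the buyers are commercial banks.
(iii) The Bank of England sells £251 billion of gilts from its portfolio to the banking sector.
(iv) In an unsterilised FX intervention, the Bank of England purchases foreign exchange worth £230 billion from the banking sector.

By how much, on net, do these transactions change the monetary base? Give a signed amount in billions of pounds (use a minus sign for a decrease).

-£303 billion

Bank of England balance sheet:
  Assets:      Securities −£533B, Foreign assets +£230B
  Liabilities: Bank reserves −£303B
Commercial banking system:
  Assets:      Reserves at CB −£303B, Securities +£557B, Foreign assets −£230B
  Liabilities: Checkable deposits +£24B
Monetary base = currency + reserves: 0 + (−£303B) = -£303 billion.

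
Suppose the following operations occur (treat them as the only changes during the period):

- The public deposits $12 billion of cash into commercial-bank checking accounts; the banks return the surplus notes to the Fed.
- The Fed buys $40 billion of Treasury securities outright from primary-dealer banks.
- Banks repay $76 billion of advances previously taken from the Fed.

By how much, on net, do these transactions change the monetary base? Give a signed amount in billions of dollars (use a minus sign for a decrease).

-$36 billion

Fed balance sheet:
  Assets:      Securities +$40B, Loans to banks −$76B
  Liabilities: Bank reserves −$24B, Currency in circulation −$12B
Commercial banking system:
  Assets:      Reserves at CB −$24B, Securities −$40B
  Liabilities: Checkable deposits +$12B, Borrowings from CB −$76B
Monetary base = currency + reserves: −$12B + (−$24B) = -$36 billion.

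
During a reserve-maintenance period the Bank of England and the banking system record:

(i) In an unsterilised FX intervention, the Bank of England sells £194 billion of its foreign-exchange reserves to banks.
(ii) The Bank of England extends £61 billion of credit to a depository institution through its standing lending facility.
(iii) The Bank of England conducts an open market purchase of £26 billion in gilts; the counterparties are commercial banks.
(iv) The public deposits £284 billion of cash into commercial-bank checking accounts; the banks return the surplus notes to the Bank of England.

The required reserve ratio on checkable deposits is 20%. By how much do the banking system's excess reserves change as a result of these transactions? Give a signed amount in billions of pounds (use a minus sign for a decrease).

FX sale £194 billion: reserves −£194B, deposits 0.
Discount-window loan £61 billion: reserves +£61B, deposits 0.
OMO purchase (from banks) £26 billion: reserves +£26B, deposits 0.
Currency deposit £284 billion: reserves +£284B, deposits +£284B.
Totals: Δreserves = +£177B, Δdeposits = +£284B.
Δrequired reserves = 20% × +£284B = +£56.8B.
Δexcess reserves = Δreserves − Δrequired = +£177B − (+£56.8B) = +£120.2 billion.

+£120.2 billion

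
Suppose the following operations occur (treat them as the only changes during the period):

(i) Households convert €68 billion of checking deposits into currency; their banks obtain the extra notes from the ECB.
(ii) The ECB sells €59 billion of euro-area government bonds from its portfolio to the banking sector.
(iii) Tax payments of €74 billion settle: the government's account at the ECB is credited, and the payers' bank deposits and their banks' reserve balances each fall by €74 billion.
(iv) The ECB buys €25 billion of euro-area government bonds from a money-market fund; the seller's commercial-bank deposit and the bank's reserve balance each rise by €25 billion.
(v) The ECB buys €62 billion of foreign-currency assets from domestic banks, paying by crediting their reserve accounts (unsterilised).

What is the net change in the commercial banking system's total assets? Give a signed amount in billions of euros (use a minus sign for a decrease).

Currency withdrawal €68 billion: bank balance sheets shrink → −€68B.
OMO sale (to banks) €59 billion: just an asset swap on bank balance sheets → 0.
Government account inflow €74 billion: bank balance sheets shrink → −€74B.
Asset purchase (from non-banks) €25 billion: bank balance sheets expand → +€25B.
FX purchase €62 billion: just an asset swap on bank balance sheets → 0.
Net: −68 + 0 − 74 + 25 + 0 = -€117 billion.

-€117 billion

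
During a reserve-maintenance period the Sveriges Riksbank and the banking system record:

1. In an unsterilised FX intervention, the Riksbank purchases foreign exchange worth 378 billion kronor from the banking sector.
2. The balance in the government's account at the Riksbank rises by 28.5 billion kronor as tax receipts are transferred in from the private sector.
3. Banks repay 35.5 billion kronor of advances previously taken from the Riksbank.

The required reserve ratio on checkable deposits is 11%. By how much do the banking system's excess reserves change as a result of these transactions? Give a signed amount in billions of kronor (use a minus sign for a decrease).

+317.135 billion

FX purchase 378 billion kronor: reserves +378B, deposits 0.
Government account inflow 28.5 billion kronor: reserves −28.5B, deposits −28.5B.
Discount-window repayment 35.5 billion kronor: reserves −35.5B, deposits 0.
Totals: Δreserves = +314B, Δdeposits = −28.5B.
Δrequired reserves = 11% × −28.5B = −3.135B.
Δexcess reserves = Δreserves − Δrequired = +314B − (−3.135B) = +317.135 billion.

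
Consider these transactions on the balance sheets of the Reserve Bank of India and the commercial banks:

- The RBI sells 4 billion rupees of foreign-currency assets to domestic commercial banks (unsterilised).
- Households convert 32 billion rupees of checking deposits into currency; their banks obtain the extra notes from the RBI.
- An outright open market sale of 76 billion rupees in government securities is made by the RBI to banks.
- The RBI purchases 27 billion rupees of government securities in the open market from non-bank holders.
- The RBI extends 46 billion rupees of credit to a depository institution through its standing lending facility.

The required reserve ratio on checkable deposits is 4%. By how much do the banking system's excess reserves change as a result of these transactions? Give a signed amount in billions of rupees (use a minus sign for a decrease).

FX sale 4 billion rupees: reserves −4B, deposits 0.
Currency withdrawal 32 billion rupees: reserves −32B, deposits −32B.
OMO sale (to banks) 76 billion rupees: reserves −76B, deposits 0.
Asset purchase (from non-banks) 27 billion rupees: reserves +27B, deposits +27B.
Discount-window loan 46 billion rupees: reserves +46B, deposits 0.
Totals: Δreserves = −39B, Δdeposits = −5B.
Δrequired reserves = 4% × −5B = −0.2B.
Δexcess reserves = Δreserves − Δrequired = −39B − (−0.2B) = -38.8 billion.

-38.8 billion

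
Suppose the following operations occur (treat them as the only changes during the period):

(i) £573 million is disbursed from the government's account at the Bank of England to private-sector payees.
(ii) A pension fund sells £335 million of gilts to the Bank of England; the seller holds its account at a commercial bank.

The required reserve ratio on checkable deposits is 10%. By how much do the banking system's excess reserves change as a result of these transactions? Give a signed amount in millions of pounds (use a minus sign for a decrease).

Government spending £573 million: reserves +£573M, deposits +£573M.
Asset purchase (from non-banks) £335 million: reserves +£335M, deposits +£335M.
Totals: Δreserves = +£908M, Δdeposits = +£908M.
Δrequired reserves = 10% × +£908M = +£90.8M.
Δexcess reserves = Δreserves − Δrequired = +£908M − (+£90.8M) = +£817.2 million.

+£817.2 million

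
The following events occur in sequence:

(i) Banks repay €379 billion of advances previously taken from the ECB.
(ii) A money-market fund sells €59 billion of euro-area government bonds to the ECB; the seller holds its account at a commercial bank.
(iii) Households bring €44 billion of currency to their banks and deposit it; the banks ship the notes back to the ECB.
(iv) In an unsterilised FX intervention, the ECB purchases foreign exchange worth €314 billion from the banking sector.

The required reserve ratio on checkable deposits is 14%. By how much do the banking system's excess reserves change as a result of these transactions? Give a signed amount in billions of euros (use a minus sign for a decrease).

Discount-window repayment €379 billion: reserves −€379B, deposits 0.
Asset purchase (from non-banks) €59 billion: reserves +€59B, deposits +€59B.
Currency deposit €44 billion: reserves +€44B, deposits +€44B.
FX purchase €314 billion: reserves +€314B, deposits 0.
Totals: Δreserves = +€38B, Δdeposits = +€103B.
Δrequired reserves = 14% × +€103B = +€14.42B.
Δexcess reserves = Δreserves − Δrequired = +€38B − (+€14.42B) = +€23.58 billion.

+€23.58 billion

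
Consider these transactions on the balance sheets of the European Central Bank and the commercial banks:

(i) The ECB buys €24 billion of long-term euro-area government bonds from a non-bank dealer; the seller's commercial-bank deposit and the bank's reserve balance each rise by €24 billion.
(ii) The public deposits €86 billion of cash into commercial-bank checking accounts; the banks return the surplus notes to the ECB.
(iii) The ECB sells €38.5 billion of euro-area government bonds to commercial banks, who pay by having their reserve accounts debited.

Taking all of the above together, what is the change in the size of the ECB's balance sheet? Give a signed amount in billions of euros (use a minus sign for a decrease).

-€14.5 billion

ECB balance sheet:
  Assets:      Securities −€14.5B
  Liabilities: Bank reserves +€71.5B, Currency in circulation −€86B
Commercial banking system:
  Assets:      Reserves at CB +€71.5B, Securities +€38.5B
  Liabilities: Checkable deposits +€110B
Change in total ECB assets = -€14.5 billion.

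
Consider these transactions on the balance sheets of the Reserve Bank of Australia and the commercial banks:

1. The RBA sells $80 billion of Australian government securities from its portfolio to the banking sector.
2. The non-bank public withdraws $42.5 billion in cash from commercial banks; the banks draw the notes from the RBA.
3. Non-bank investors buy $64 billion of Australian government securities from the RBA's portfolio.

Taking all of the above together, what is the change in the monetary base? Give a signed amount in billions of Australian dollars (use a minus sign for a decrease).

OMO sale (to banks) $80 billion: RBA balance sheet contracts → −$80B.
Currency withdrawal $42.5 billion: just a shift between currency and reserves — both are base money → 0.
Asset sale (to non-banks) $64 billion: RBA balance sheet contracts → −$64B.
Net: −80 + 0 − 64 = -$144 billion.

-$144 billion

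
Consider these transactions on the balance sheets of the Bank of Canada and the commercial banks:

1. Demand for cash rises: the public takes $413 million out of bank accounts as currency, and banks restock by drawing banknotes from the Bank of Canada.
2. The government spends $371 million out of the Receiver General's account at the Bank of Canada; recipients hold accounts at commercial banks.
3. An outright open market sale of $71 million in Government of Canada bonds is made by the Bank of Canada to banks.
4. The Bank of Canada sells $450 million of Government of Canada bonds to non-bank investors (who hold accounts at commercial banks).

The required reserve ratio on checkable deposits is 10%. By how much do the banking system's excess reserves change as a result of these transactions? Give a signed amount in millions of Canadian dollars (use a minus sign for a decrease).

-$513.8 million

Currency withdrawal $413 million: reserves −$413M, deposits −$413M.
Government spending $371 million: reserves +$371M, deposits +$371M.
OMO sale (to banks) $71 million: reserves −$71M, deposits 0.
Asset sale (to non-banks) $450 million: reserves −$450M, deposits −$450M.
Totals: Δreserves = −$563M, Δdeposits = −$492M.
Δrequired reserves = 10% × −$492M = −$49.2M.
Δexcess reserves = Δreserves − Δrequired = −$563M − (−$49.2M) = -$513.8 million.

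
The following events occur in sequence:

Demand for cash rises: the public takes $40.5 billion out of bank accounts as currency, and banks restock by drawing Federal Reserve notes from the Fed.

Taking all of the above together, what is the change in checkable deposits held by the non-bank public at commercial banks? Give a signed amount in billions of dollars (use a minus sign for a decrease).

-$40.5 billion

Currency withdrawal $40.5 billion: non-bank counterparties' bank balances fall → −$40.5B.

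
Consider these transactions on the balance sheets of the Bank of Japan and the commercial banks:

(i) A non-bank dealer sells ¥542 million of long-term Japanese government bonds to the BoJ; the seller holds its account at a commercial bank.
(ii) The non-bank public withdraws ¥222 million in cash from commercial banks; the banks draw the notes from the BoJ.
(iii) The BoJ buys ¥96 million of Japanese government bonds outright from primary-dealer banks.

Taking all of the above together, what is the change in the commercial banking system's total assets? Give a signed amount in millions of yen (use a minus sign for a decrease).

Asset purchase (from non-banks) ¥542 million: bank balance sheets expand → +¥542M.
Currency withdrawal ¥222 million: bank balance sheets shrink → −¥222M.
OMO purchase (from banks) ¥96 million: just an asset swap on bank balance sheets → 0.
Net: 542 − 222 + 0 = +¥320 million.

+¥320 million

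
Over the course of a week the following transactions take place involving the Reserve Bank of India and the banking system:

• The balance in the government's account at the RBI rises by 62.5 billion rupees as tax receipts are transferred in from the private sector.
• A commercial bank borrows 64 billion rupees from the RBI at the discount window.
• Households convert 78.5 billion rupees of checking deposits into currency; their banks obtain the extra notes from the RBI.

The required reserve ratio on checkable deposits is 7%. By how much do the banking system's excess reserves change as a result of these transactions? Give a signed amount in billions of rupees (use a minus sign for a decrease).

Government account inflow 62.5 billion rupees: reserves −62.5B, deposits −62.5B.
Discount-window loan 64 billion rupees: reserves +64B, deposits 0.
Currency withdrawal 78.5 billion rupees: reserves −78.5B, deposits −78.5B.
Totals: Δreserves = −77B, Δdeposits = −141B.
Δrequired reserves = 7% × −141B = −9.87B.
Δexcess reserves = Δreserves − Δrequired = −77B − (−9.87B) = -67.13 billion.

-67.13 billion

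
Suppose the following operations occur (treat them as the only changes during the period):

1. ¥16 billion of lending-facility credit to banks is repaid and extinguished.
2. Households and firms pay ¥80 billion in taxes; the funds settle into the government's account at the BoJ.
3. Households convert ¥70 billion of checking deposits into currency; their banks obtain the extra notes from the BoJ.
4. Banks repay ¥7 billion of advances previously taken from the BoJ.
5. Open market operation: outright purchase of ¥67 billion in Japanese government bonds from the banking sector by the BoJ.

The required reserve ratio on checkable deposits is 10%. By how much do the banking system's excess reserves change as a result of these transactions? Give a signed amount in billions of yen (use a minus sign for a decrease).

-¥91 billion

Discount-window repayment ¥16 billion: reserves −¥16B, deposits 0.
Government account inflow ¥80 billion: reserves −¥80B, deposits −¥80B.
Currency withdrawal ¥70 billion: reserves −¥70B, deposits −¥70B.
Discount-window repayment ¥7 billion: reserves −¥7B, deposits 0.
OMO purchase (from banks) ¥67 billion: reserves +¥67B, deposits 0.
Totals: Δreserves = −¥106B, Δdeposits = −¥150B.
Δrequired reserves = 10% × −¥150B = −¥15B.
Δexcess reserves = Δreserves − Δrequired = −¥106B − (−¥15B) = -¥91 billion.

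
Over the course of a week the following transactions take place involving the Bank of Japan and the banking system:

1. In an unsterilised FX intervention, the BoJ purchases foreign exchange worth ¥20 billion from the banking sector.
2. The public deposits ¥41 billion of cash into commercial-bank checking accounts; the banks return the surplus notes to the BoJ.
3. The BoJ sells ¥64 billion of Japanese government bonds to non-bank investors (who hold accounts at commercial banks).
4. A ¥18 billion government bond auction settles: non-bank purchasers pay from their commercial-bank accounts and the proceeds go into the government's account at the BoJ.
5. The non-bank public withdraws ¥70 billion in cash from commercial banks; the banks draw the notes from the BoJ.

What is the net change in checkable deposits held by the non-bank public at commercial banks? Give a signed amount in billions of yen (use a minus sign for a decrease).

-¥111 billion

BoJ balance sheet:
  Assets:      Securities −¥64B, Foreign assets +¥20B
  Liabilities: Bank reserves −¥91B, Currency in circulation +¥29B, Government deposits +¥18B
Commercial banking system:
  Assets:      Reserves at CB −¥91B, Foreign assets −¥20B
  Liabilities: Checkable deposits −¥111B
So the change in checkable deposits held by the non-bank public at commercial banks is -¥111 billion.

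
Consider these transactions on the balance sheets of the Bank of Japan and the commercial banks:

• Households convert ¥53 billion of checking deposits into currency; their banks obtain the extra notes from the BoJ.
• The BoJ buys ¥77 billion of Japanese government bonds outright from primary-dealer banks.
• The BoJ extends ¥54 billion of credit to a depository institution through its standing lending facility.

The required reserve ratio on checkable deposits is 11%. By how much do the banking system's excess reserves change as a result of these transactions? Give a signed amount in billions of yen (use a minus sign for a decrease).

+¥83.83 billion

Currency withdrawal ¥53 billion: reserves −¥53B, deposits −¥53B.
OMO purchase (from banks) ¥77 billion: reserves +¥77B, deposits 0.
Discount-window loan ¥54 billion: reserves +¥54B, deposits 0.
Totals: Δreserves = +¥78B, Δdeposits = −¥53B.
Δrequired reserves = 11% × −¥53B = −¥5.83B.
Δexcess reserves = Δreserves − Δrequired = +¥78B − (−¥5.83B) = +¥83.83 billion.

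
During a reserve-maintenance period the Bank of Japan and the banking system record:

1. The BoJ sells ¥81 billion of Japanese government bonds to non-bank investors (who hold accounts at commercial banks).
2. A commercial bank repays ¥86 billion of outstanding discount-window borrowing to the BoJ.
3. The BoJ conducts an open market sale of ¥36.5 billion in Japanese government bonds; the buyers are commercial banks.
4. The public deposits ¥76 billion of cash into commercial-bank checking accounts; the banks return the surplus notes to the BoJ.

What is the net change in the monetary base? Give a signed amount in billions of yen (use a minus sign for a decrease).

Asset sale (to non-banks) ¥81 billion: BoJ balance sheet contracts → −¥81B.
Discount-window repayment ¥86 billion: BoJ balance sheet contracts → −¥86B.
OMO sale (to banks) ¥36.5 billion: BoJ balance sheet contracts → −¥36.5B.
Currency deposit ¥76 billion: just a shift between currency and reserves — both are base money → 0.
Net: −81 − 86 − 36.5 + 0 = -¥203.5 billion.

-¥203.5 billion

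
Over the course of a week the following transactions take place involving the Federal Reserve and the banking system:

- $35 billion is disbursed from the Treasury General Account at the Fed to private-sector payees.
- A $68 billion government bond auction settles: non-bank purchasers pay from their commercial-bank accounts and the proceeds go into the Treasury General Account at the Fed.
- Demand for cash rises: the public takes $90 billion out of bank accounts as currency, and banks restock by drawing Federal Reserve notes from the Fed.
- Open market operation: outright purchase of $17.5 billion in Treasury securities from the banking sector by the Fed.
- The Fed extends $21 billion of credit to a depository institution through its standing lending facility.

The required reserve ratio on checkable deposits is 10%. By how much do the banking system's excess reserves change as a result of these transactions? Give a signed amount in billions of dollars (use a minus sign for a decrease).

Government spending $35 billion: reserves +$35B, deposits +$35B.
Government account inflow $68 billion: reserves −$68B, deposits −$68B.
Currency withdrawal $90 billion: reserves −$90B, deposits −$90B.
OMO purchase (from banks) $17.5 billion: reserves +$17.5B, deposits 0.
Discount-window loan $21 billion: reserves +$21B, deposits 0.
Totals: Δreserves = −$84.5B, Δdeposits = −$123B.
Δrequired reserves = 10% × −$123B = −$12.3B.
Δexcess reserves = Δreserves − Δrequired = −$84.5B − (−$12.3B) = -$72.2 billion.

-$72.2 billion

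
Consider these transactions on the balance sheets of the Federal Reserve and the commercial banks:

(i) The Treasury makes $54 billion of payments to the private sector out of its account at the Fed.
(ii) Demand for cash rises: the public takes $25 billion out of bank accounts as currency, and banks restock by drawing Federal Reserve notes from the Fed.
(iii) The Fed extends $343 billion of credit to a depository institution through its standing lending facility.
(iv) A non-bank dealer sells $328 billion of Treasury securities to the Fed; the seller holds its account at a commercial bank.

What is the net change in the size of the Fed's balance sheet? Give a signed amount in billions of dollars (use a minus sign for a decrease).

Government spending $54 billion: only the composition of liabilities changes → 0.
Currency withdrawal $25 billion: only the composition of liabilities changes → 0.
Discount-window loan $343 billion: a Fed asset is acquired → +$343B.
Asset purchase (from non-banks) $328 billion: a Fed asset is acquired → +$328B.
Net: 0 + 0 + 343 + 328 = +$671 billion.

+$671 billion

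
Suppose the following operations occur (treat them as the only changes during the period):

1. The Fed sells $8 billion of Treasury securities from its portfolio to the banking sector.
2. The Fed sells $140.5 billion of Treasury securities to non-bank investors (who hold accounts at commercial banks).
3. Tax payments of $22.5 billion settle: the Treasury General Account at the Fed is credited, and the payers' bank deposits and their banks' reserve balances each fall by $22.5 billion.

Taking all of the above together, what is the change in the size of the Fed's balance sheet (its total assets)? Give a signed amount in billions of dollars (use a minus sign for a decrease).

-$148.5 billion

OMO sale (to banks) $8 billion: a Fed asset is shed → −$8B.
Asset sale (to non-banks) $140.5 billion: a Fed asset is shed → −$140.5B.
Government account inflow $22.5 billion: only the composition of liabilities changes → 0.
Net: −8 − 140.5 + 0 = -$148.5 billion.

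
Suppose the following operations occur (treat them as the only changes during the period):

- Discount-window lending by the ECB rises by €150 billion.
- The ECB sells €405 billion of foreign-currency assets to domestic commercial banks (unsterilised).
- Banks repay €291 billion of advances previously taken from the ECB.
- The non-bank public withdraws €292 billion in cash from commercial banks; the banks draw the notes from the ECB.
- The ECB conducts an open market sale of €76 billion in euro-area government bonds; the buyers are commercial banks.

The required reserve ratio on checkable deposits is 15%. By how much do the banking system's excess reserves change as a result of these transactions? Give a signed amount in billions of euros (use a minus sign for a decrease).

-€870.2 billion

Discount-window loan €150 billion: reserves +€150B, deposits 0.
FX sale €405 billion: reserves −€405B, deposits 0.
Discount-window repayment €291 billion: reserves −€291B, deposits 0.
Currency withdrawal €292 billion: reserves −€292B, deposits −€292B.
OMO sale (to banks) €76 billion: reserves −€76B, deposits 0.
Totals: Δreserves = −€914B, Δdeposits = −€292B.
Δrequired reserves = 15% × −€292B = −€43.8B.
Δexcess reserves = Δreserves − Δrequired = −€914B − (−€43.8B) = -€870.2 billion.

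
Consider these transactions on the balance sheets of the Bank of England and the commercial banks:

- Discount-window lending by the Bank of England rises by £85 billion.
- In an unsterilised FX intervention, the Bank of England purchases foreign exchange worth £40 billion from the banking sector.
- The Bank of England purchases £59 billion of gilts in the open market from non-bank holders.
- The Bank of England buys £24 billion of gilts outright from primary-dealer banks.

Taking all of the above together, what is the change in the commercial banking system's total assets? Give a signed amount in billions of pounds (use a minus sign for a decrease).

+£144 billion

Bank of England balance sheet:
  Assets:      Securities +£83B, Loans to banks +£85B, Foreign assets +£40B
  Liabilities: Bank reserves +£208B
Commercial banking system:
  Assets:      Reserves at CB +£208B, Securities −£24B, Foreign assets −£40B
  Liabilities: Checkable deposits +£59B, Borrowings from CB +£85B
Change in total bank assets = +£144 billion.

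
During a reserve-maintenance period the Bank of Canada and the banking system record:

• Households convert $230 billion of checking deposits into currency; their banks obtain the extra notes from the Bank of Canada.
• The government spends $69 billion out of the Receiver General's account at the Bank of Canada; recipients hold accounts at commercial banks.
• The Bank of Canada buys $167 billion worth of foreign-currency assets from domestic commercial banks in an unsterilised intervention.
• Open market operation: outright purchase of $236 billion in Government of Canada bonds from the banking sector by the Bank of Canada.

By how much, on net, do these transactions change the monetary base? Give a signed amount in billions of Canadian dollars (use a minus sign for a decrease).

+$472 billion

Bank of Canada balance sheet:
  Assets:      Securities +$236B, Foreign assets +$167B
  Liabilities: Bank reserves +$242B, Currency in circulation +$230B, Government deposits −$69B
Monetary base = currency + reserves: +$230B + (+$242B) = +$472 billion.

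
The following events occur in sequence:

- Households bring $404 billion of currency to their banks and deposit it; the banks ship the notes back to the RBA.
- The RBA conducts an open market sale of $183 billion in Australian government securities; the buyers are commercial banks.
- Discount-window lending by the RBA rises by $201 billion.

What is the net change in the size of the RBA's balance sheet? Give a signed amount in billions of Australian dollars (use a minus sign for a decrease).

RBA balance sheet:
  Assets:      Securities −$183B, Loans to banks +$201B
  Liabilities: Bank reserves +$422B, Currency in circulation −$404B
Commercial banking system:
  Assets:      Reserves at CB +$422B, Securities +$183B
  Liabilities: Checkable deposits +$404B, Borrowings from CB +$201B
Change in total RBA assets = +$18 billion.

+$18 billion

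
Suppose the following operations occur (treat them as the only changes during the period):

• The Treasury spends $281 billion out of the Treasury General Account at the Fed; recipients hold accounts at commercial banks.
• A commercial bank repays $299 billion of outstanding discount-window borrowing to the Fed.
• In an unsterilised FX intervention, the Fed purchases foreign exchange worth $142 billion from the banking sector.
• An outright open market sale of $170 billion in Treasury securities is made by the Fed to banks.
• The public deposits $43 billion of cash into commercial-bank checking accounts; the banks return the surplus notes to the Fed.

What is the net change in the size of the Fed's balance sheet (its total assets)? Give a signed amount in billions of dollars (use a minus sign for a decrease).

Fed balance sheet:
  Assets:      Securities −$170B, Loans to banks −$299B, Foreign assets +$142B
  Liabilities: Bank reserves −$3B, Currency in circulation −$43B, Government deposits −$281B
Commercial banking system:
  Assets:      Reserves at CB −$3B, Securities +$170B, Foreign assets −$142B
  Liabilities: Checkable deposits +$324B, Borrowings from CB −$299B
Change in total Fed assets = -$327 billion.

-$327 billion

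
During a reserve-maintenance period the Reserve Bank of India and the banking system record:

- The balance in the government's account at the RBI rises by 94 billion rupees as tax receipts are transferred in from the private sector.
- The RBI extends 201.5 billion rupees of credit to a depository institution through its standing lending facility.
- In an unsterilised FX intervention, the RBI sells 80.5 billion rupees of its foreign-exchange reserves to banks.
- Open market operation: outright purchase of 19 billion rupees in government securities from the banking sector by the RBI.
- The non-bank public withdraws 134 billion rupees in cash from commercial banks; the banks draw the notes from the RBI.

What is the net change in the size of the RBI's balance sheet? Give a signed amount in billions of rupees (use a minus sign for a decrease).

Government account inflow 94 billion rupees: only the composition of liabilities changes → 0.
Discount-window loan 201.5 billion rupees: an RBI asset is acquired → +201.5B.
FX sale 80.5 billion rupees: an RBI asset is shed → −80.5B.
OMO purchase (from banks) 19 billion rupees: an RBI asset is acquired → +19B.
Currency withdrawal 134 billion rupees: only the composition of liabilities changes → 0.
Net: 0 + 201.5 − 80.5 + 19 + 0 = +140 billion.

+140 billion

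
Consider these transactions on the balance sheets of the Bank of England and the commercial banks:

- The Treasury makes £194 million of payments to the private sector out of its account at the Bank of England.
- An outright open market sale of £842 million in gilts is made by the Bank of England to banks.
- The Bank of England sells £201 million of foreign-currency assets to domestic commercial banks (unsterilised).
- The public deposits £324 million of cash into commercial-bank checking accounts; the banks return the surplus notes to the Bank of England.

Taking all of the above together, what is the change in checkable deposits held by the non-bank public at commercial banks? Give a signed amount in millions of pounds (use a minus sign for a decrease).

Bank of England balance sheet:
  Assets:      Securities −£842M, Foreign assets −£201M
  Liabilities: Bank reserves −£525M, Currency in circulation −£324M, Government deposits −£194M
Commercial banking system:
  Assets:      Reserves at CB −£525M, Securities +£842M, Foreign assets +£201M
  Liabilities: Checkable deposits +£518M
So the change in checkable deposits held by the non-bank public at commercial banks is +£518 million.

+£518 million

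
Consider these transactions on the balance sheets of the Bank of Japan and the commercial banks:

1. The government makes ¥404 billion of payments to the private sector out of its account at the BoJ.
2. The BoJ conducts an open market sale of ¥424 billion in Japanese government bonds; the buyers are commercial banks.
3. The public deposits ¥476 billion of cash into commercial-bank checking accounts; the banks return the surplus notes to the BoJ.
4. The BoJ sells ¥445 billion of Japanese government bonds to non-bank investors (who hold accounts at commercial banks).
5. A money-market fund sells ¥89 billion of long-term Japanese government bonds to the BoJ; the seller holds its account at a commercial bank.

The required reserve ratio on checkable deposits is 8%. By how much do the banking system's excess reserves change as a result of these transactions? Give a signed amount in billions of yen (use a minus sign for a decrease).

Government spending ¥404 billion: reserves +¥404B, deposits +¥404B.
OMO sale (to banks) ¥424 billion: reserves −¥424B, deposits 0.
Currency deposit ¥476 billion: reserves +¥476B, deposits +¥476B.
Asset sale (to non-banks) ¥445 billion: reserves −¥445B, deposits −¥445B.
Asset purchase (from non-banks) ¥89 billion: reserves +¥89B, deposits +¥89B.
Totals: Δreserves = +¥100B, Δdeposits = +¥524B.
Δrequired reserves = 8% × +¥524B = +¥41.92B.
Δexcess reserves = Δreserves − Δrequired = +¥100B − (+¥41.92B) = +¥58.08 billion.

+¥58.08 billion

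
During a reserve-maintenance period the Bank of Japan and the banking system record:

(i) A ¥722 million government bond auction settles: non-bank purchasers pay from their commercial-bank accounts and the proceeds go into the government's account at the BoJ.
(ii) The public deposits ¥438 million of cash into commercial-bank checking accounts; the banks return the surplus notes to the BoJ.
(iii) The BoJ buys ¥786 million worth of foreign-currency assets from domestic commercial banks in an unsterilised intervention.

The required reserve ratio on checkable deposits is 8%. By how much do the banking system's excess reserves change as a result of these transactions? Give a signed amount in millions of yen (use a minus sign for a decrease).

+¥524.72 million

Government account inflow ¥722 million: reserves −¥722M, deposits −¥722M.
Currency deposit ¥438 million: reserves +¥438M, deposits +¥438M.
FX purchase ¥786 million: reserves +¥786M, deposits 0.
Totals: Δreserves = +¥502M, Δdeposits = −¥284M.
Δrequired reserves = 8% × −¥284M = −¥22.72M.
Δexcess reserves = Δreserves − Δrequired = +¥502M − (−¥22.72M) = +¥524.72 million.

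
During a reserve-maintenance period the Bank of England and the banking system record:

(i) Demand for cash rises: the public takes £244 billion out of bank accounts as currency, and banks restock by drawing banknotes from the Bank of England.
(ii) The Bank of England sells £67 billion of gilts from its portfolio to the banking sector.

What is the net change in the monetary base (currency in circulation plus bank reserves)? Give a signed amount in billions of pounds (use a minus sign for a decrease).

-£67 billion

Currency withdrawal £244 billion: just a shift between currency and reserves — both are base money → 0.
OMO sale (to banks) £67 billion: Bank of England balance sheet contracts → −£67B.
Net: 0 − 67 = -£67 billion.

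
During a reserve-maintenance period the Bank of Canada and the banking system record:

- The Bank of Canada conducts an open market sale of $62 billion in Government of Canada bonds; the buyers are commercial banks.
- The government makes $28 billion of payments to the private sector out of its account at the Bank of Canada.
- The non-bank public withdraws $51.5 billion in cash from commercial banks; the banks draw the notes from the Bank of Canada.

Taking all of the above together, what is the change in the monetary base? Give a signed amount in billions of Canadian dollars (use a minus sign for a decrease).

-$34 billion

Bank of Canada balance sheet:
  Assets:      Securities −$62B
  Liabilities: Bank reserves −$85.5B, Currency in circulation +$51.5B, Government deposits −$28B
Monetary base = currency + reserves: +$51.5B + (−$85.5B) = -$34 billion.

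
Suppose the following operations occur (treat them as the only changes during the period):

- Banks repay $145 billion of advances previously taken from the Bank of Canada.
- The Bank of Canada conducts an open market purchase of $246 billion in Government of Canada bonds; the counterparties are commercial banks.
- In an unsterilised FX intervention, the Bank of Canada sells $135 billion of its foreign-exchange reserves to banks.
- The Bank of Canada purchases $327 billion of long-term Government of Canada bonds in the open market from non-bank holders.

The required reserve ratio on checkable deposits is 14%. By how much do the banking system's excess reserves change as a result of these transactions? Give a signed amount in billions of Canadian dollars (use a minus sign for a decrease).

+$247.22 billion

Discount-window repayment $145 billion: reserves −$145B, deposits 0.
OMO purchase (from banks) $246 billion: reserves +$246B, deposits 0.
FX sale $135 billion: reserves −$135B, deposits 0.
Asset purchase (from non-banks) $327 billion: reserves +$327B, deposits +$327B.
Totals: Δreserves = +$293B, Δdeposits = +$327B.
Δrequired reserves = 14% × +$327B = +$45.78B.
Δexcess reserves = Δreserves − Δrequired = +$293B − (+$45.78B) = +$247.22 billion.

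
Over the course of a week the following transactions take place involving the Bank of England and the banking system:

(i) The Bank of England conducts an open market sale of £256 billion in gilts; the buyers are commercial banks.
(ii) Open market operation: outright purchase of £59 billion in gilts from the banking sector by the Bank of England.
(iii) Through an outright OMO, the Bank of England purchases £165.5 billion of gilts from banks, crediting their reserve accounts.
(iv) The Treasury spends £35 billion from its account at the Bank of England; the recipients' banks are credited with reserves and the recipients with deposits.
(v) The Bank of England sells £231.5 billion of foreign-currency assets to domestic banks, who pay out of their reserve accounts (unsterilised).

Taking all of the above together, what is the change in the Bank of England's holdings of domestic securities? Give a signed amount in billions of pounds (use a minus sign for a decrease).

-£31.5 billion

OMO sale (to banks) £256 billion: securities removed from the Bank of England's portfolio → −£256B.
OMO purchase (from banks) £59 billion: securities added to the Bank of England's portfolio → +£59B.
OMO purchase (from banks) £165.5 billion: securities added to the Bank of England's portfolio → +£165.5B.
Government spending £35 billion: the Bank of England's securities portfolio is untouched → 0.
FX sale £231.5 billion: the Bank of England's securities portfolio is untouched → 0.
Net: −256 + 59 + 165.5 + 0 + 0 = -£31.5 billion.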